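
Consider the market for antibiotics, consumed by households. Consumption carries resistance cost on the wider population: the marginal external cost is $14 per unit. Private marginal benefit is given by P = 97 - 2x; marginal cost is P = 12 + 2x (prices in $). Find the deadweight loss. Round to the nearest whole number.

DWL = $25

Market equilibrium (private): 12 + 2x = 97 - 2x → x_m = 21.2500.
Social marginal benefit = demand − MEC = 83 - 2x.
Set SMB = MC: 83 - 2x = 12 + 2x → x* = 17.7500.
Height of the DWL triangle at x_m is MC(x_m) − SMB(x_m) = MEC(x_m) = 14.0000.
DWL = ½ × 3.5000 × 14.0000 = 24.5000.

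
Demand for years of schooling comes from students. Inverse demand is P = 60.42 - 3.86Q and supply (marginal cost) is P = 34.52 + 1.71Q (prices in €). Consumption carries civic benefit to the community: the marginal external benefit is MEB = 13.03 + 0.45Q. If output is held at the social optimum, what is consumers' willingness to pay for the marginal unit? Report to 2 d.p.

Social marginal benefit = demand + MEB = 73.45 - 3.41Q.
Set SMB = MC: 73.45 - 3.41Q = 34.52 + 1.71Q → Q* = 7.6035.
Consumer price on the demand curve at Q*: 60.42 − 3.86×7.6035 = 31.0705.

P = €31.07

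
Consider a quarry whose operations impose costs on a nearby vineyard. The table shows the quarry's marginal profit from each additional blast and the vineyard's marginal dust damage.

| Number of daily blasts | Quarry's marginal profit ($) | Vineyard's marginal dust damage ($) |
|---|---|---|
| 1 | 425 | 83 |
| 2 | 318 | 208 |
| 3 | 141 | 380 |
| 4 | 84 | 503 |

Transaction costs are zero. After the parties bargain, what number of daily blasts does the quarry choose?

Bargaining reaches the level where marginal profit last exceeds marginal dust damage.
That holds through level 2 (318 ≥ 208) but not at 3 (141 < 380).

2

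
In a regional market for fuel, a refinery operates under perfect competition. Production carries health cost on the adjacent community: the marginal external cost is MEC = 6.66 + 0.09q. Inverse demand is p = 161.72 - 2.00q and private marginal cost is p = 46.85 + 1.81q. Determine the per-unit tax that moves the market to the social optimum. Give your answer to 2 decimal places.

Social marginal cost = private MC + MEC = 53.51 + 1.90q.
Set SMC = demand: 53.51 + 1.90q = 161.72 - 2.00q → q* = 27.7462.
The Pigouvian tax equals MEC at q*: 6.66 + 0.09×27.7462 = 9.1572.

tax = 9.16 per unit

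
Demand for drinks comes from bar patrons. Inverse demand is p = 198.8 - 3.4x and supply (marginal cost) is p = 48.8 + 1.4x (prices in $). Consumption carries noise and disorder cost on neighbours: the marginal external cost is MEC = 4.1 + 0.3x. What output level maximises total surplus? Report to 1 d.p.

x* = 28.6

Social marginal benefit = demand − MEC = 194.7 - 3.7x.
Set SMB = MC: 194.7 - 3.7x = 48.8 + 1.4x → x* = 28.6078.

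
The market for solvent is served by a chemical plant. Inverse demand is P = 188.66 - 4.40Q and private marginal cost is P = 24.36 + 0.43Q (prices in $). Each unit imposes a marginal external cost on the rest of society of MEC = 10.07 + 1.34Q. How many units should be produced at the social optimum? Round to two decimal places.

Q* = 25.00

Social marginal cost = private MC + MEC = 34.43 + 1.77Q.
Set SMC = demand: 34.43 + 1.77Q = 188.66 - 4.40Q → Q* = 24.9968.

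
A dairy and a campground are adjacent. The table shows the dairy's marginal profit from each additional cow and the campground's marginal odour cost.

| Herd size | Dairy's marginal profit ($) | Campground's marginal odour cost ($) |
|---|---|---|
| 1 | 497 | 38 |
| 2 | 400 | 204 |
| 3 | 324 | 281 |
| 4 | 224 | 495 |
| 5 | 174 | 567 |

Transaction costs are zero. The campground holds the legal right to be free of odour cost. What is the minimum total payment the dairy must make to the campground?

$523

Efficient level: marginal profit ≥ marginal odour cost through level 3, so k* = 3.
With the campground holding the right, the dairy must at least compensate total damage at k*: 38 + 204 + 281 = 523.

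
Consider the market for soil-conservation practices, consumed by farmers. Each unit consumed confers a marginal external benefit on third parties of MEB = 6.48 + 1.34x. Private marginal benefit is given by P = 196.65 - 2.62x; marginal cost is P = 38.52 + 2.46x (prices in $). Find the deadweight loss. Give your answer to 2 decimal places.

Market equilibrium (private): 38.52 + 2.46x = 196.65 - 2.62x → x_m = 31.1280.
Social marginal benefit = demand + MEB = 203.13 - 1.28x.
Set SMB = MC: 203.13 - 1.28x = 38.52 + 2.46x → x* = 44.0134.
The welfare-loss triangle has base |x_m − x*| and height MEB(x_m) (the vertical gap between SMB and MC is zero at x* and MEB at x_m).
DWL = ½ × 12.8854 × 48.1915 = 310.4834.

DWL = $310.48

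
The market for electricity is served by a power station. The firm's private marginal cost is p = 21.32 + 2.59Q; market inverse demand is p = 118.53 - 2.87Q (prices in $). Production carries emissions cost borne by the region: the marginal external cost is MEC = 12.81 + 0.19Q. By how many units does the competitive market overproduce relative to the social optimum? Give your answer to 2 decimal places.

Market equilibrium (private): 21.32 + 2.59Q = 118.53 - 2.87Q → Q_m = 17.8040.
Social marginal cost = private MC + MEC = 34.13 + 2.78Q.
Set SMC = demand: 34.13 + 2.78Q = 118.53 - 2.87Q → Q* = 14.9381.
Gap = |17.8040 − 14.9381| = 2.8659.

2.87 units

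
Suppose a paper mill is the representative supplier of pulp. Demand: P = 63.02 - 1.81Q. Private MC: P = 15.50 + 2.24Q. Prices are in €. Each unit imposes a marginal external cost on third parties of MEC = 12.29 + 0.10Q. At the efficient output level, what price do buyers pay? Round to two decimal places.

P = €47.65

Social marginal cost = private MC + MEC = 27.79 + 2.34Q.
Set SMC = demand: 27.79 + 2.34Q = 63.02 - 1.81Q → Q* = 8.4892.
Consumer price on the demand curve at Q*: 63.02 − 1.81×8.4892 = 47.6545.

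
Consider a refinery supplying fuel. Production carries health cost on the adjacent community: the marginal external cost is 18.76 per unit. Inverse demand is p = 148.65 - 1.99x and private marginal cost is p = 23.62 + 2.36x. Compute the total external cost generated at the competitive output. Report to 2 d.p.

Market equilibrium (private): 23.62 + 2.36x = 148.65 - 1.99x → x_m = 28.7425.
Total external cost = MEC × x_m = 18.76 × 28.7425 = 539.2093.

539.21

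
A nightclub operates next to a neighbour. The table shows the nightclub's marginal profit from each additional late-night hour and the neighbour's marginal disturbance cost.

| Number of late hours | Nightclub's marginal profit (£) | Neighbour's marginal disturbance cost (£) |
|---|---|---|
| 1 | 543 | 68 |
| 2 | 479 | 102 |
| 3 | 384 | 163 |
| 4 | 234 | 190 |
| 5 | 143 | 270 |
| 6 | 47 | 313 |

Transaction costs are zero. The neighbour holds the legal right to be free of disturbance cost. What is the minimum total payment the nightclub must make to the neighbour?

Efficient level: marginal profit ≥ marginal disturbance cost through level 4, so k* = 4.
With the neighbour holding the right, the nightclub must at least compensate total damage at k*: 68 + 102 + 163 + 190 = 523.

£523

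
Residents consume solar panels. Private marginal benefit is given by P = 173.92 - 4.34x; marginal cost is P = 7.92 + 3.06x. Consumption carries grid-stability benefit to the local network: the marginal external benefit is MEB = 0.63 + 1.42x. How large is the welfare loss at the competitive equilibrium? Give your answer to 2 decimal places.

DWL = 88.23

Market equilibrium (private): 7.92 + 3.06x = 173.92 - 4.34x → x_m = 22.4324.
Social marginal benefit = demand + MEB = 174.55 - 2.92x.
Set SMB = MC: 174.55 - 2.92x = 7.92 + 3.06x → x* = 27.8645.
The welfare-loss triangle has base |x_m − x*| and height MEB(x_m) (the vertical gap between SMB and MC is zero at x* and MEB at x_m).
DWL = ½ × 5.4321 × 32.4841 = 88.2284.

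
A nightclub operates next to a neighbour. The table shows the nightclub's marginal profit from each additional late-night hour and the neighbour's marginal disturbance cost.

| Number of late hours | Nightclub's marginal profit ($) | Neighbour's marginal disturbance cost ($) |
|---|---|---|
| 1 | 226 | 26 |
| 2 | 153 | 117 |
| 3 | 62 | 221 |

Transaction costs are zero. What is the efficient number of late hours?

Bargaining reaches the level where marginal profit last exceeds marginal disturbance cost.
That holds through level 2 (153 ≥ 117) but not at 3 (62 < 221).

2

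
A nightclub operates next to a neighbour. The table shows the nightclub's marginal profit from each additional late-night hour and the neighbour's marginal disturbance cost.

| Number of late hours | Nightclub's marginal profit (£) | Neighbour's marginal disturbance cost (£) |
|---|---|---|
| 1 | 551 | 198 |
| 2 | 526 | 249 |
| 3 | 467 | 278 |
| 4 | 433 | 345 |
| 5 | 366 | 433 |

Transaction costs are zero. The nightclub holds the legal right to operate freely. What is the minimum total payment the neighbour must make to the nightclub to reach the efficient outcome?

£366

Left alone the nightclub would choose level 5 (marginal profit stays positive).
Efficient level: k* = 4 (marginal profit ≥ marginal disturbance cost through 4).
The neighbour must at least cover the nightclub's forgone profit from cutting 5→4: 366 = 366.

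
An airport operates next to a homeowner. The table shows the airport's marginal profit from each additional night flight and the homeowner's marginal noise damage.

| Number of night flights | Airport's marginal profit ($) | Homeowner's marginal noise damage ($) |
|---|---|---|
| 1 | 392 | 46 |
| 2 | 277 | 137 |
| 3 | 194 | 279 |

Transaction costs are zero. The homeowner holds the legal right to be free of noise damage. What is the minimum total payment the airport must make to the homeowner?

Efficient level: marginal profit ≥ marginal noise damage through level 2, so k* = 2.
With the homeowner holding the right, the airport must at least compensate total damage at k*: 46 + 137 = 183.

$183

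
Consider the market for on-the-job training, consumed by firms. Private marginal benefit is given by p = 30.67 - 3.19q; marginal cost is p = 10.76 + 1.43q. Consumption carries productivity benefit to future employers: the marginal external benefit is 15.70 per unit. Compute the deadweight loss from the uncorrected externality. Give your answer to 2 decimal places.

DWL = 26.68

Market equilibrium (private): 10.76 + 1.43q = 30.67 - 3.19q → q_m = 4.3095.
Social marginal benefit = demand + MEB = 46.37 - 3.19q.
Set SMB = MC: 46.37 - 3.19q = 10.76 + 1.43q → q* = 7.7078.
The loss is the area between SMB and MC from q* to q_m; with linear curves that's a triangle of height MEB(q_m).
DWL = ½ × 3.3983 × 15.7000 = 26.6767.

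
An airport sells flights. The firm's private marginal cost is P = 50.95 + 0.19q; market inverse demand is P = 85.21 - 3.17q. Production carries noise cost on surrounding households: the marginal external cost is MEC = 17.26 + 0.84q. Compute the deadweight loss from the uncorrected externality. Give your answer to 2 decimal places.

DWL = 79.40

Market equilibrium (private): 50.95 + 0.19q = 85.21 - 3.17q → q_m = 10.1964.
Social marginal cost = private MC + MEC = 68.21 + 1.03q.
Set SMC = demand: 68.21 + 1.03q = 85.21 - 3.17q → q* = 4.0476.
The welfare-loss triangle has base |q_m − q*| and height MEC(q_m) (the vertical gap between SMC and demand is zero at q* and MEC at q_m).
DWL = ½ × 6.1488 × 25.8250 = 79.3964.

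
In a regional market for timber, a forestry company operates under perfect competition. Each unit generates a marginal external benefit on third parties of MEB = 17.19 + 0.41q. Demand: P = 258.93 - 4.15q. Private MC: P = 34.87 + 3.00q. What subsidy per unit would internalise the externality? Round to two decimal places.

subsidy = 31.87 per unit

Social marginal cost = private MC − MEB = 17.68 + 2.59q.
Set SMC = demand: 17.68 + 2.59q = 258.93 - 4.15q → q* = 35.7938.
The Pigouvian subsidy equals MEB at q*: 17.19 + 0.41×35.7938 = 31.8655.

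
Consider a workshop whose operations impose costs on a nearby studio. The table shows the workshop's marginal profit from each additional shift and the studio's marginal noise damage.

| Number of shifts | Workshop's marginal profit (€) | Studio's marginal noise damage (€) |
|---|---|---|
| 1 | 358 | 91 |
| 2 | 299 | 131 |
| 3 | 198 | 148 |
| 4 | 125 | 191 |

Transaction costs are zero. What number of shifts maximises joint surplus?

3

Bargaining reaches the level where marginal profit last exceeds marginal noise damage.
That holds through level 3 (198 ≥ 148) but not at 4 (125 < 191).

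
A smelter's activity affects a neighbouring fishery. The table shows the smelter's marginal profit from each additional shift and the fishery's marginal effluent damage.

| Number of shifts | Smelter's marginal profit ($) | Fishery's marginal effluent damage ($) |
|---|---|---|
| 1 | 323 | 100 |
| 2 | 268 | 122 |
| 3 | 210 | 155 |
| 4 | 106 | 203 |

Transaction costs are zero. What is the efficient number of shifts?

Bargaining reaches the level where marginal profit last exceeds marginal effluent damage.
That holds through level 3 (210 ≥ 155) but not at 4 (106 < 203).

3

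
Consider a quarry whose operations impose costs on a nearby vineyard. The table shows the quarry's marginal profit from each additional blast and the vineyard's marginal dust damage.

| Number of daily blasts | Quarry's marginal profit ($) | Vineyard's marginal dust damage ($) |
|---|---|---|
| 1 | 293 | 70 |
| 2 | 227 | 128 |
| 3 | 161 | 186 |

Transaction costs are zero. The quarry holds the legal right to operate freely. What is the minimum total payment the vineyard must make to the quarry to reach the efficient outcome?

$161

Left alone the quarry would choose level 3 (marginal profit stays positive).
Efficient level: k* = 2 (marginal profit ≥ marginal dust damage through 2).
The vineyard must at least cover the quarry's forgone profit from cutting 3→2: 161 = 161.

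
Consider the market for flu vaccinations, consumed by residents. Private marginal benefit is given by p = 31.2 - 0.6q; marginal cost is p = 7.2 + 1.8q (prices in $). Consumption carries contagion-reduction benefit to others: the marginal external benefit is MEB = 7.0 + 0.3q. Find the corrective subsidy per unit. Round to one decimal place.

Social marginal benefit = demand + MEB = 38.2 - 0.3q.
Set SMB = MC: 38.2 - 0.3q = 7.2 + 1.8q → q* = 14.7619.
The Pigouvian subsidy equals MEB at q*: 7.0 + 0.3×14.7619 = 11.4286.

subsidy = $11.4 per unit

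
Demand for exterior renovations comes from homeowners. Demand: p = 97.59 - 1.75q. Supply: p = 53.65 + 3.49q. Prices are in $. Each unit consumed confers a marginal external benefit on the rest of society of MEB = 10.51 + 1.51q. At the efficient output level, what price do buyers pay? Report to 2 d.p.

Social marginal benefit = demand + MEB = 108.10 - 0.24q.
Set SMB = MC: 108.10 - 0.24q = 53.65 + 3.49q → q* = 14.5979.
Consumer price on the demand curve at q*: 97.59 − 1.75×14.5979 = 72.0437.

P = $72.04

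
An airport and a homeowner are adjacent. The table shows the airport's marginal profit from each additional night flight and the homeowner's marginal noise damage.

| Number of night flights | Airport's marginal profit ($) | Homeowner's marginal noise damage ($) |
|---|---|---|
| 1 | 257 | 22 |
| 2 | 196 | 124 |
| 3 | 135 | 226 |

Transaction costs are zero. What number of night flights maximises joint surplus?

Bargaining reaches the level where marginal profit last exceeds marginal noise damage.
That holds through level 2 (196 ≥ 124) but not at 3 (135 < 226).

2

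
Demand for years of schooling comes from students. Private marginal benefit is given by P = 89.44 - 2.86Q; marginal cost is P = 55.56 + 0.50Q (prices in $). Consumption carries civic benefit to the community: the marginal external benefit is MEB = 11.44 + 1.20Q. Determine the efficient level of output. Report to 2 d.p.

Social marginal benefit = demand + MEB = 100.88 - 1.66Q.
Set SMB = MC: 100.88 - 1.66Q = 55.56 + 0.50Q → Q* = 20.9815.

Q* = 20.98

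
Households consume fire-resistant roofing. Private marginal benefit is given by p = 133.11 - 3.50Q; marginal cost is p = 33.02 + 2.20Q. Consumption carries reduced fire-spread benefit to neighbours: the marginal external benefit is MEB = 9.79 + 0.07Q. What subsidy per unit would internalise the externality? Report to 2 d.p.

subsidy = 11.16 per unit

Social marginal benefit = demand + MEB = 142.90 - 3.43Q.
Set SMB = MC: 142.90 - 3.43Q = 33.02 + 2.20Q → Q* = 19.5169.
The Pigouvian subsidy equals MEB at Q*: 9.79 + 0.07×19.5169 = 11.1562.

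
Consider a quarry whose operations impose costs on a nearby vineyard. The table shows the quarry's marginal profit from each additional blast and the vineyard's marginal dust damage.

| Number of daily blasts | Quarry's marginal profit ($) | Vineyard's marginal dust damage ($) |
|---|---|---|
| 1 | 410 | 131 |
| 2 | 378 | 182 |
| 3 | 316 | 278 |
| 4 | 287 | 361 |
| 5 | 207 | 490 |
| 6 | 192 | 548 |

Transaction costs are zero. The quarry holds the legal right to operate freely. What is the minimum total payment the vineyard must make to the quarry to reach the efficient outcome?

Left alone the quarry would choose level 6 (marginal profit stays positive).
Efficient level: k* = 3 (marginal profit ≥ marginal dust damage through 3).
The vineyard must at least cover the quarry's forgone profit from cutting 6→3: 287 + 207 + 192 = 686.

$686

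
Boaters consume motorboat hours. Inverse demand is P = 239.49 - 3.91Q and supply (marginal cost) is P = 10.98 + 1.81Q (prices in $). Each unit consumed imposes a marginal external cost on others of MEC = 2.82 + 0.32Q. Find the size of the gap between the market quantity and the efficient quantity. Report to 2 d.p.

2.58 units

Market equilibrium (private): 10.98 + 1.81Q = 239.49 - 3.91Q → Q_m = 39.9493.
Social marginal benefit = demand − MEC = 236.67 - 4.23Q.
Set SMB = MC: 236.67 - 4.23Q = 10.98 + 1.81Q → Q* = 37.3659.
Gap = |39.9493 − 37.3659| = 2.5834.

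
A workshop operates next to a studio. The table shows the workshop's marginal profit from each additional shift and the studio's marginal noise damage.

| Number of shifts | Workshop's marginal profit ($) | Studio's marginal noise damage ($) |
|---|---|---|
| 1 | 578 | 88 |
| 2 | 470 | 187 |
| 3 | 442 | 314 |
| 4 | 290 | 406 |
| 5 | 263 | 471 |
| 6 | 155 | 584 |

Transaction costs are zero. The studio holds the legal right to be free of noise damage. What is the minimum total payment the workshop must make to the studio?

Efficient level: marginal profit ≥ marginal noise damage through level 3, so k* = 3.
With the studio holding the right, the workshop must at least compensate total damage at k*: 88 + 187 + 314 = 589.

$589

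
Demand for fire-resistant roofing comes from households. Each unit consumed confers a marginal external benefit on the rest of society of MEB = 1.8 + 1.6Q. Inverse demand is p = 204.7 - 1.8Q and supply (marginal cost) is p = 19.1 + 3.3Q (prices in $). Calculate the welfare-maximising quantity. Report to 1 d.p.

Social marginal benefit = demand + MEB = 206.5 - 0.2Q.
Set SMB = MC: 206.5 - 0.2Q = 19.1 + 3.3Q → Q* = 53.5429.

Q* = 53.5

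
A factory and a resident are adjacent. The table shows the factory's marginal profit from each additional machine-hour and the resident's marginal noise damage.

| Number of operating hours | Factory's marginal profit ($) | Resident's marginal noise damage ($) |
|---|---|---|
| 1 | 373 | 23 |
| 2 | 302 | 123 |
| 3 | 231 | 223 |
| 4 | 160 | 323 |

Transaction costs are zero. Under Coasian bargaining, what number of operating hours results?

3

Bargaining reaches the level where marginal profit last exceeds marginal noise damage.
That holds through level 3 (231 ≥ 223) but not at 4 (160 < 323).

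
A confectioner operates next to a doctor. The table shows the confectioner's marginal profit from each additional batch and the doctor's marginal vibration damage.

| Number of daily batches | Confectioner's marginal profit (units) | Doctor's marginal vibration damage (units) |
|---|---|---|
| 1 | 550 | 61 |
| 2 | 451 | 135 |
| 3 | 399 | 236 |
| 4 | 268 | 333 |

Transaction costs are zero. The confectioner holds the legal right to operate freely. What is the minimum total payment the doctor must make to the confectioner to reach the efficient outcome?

Left alone the confectioner would choose level 4 (marginal profit stays positive).
Efficient level: k* = 3 (marginal profit ≥ marginal vibration damage through 3).
The doctor must at least cover the confectioner's forgone profit from cutting 4→3: 268 = 268.

268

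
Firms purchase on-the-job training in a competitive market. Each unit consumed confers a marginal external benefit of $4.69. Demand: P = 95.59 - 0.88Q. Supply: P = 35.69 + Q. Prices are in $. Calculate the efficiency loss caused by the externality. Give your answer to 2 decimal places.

Market equilibrium (private): 35.69 + Q = 95.59 - 0.88Q → Q_m = 31.8617.
Social marginal benefit = demand + MEB = 100.28 - 0.88Q.
Set SMB = MC: 100.28 - 0.88Q = 35.69 + Q → Q* = 34.3564.
The loss is the area between SMB and MC from Q* to Q_m; with linear curves that's a triangle of height MEB(Q_m).
DWL = ½ × 2.4947 × 4.6900 = 5.8501.

DWL = $5.85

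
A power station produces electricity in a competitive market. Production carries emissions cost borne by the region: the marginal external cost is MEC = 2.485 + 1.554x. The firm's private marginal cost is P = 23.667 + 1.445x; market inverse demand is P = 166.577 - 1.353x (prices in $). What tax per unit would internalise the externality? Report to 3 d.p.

Social marginal cost = private MC + MEC = 26.152 + 2.999x.
Set SMC = demand: 26.152 + 2.999x = 166.577 - 1.353x → x* = 32.2668.
The Pigouvian tax equals MEC at x*: 2.485 + 1.554×32.2668 = 52.6276.

tax = $52.628 per unit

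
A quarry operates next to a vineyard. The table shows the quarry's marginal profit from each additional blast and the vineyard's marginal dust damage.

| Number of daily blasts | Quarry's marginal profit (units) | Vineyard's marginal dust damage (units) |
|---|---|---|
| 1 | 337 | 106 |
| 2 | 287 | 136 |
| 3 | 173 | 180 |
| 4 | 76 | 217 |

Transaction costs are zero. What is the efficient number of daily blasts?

Bargaining reaches the level where marginal profit last exceeds marginal dust damage.
That holds through level 2 (287 ≥ 136) but not at 3 (173 < 180).

2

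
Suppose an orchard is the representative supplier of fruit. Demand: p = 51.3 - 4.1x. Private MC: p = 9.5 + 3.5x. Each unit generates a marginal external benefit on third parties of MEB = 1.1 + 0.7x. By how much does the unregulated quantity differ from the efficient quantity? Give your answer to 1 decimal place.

Market equilibrium (private): 9.5 + 3.5x = 51.3 - 4.1x → x_m = 5.5000.
Social marginal cost = private MC − MEB = 8.4 + 2.8x.
Set SMC = demand: 8.4 + 2.8x = 51.3 - 4.1x → x* = 6.2174.
Gap = |5.5000 − 6.2174| = 0.7174.

0.7 units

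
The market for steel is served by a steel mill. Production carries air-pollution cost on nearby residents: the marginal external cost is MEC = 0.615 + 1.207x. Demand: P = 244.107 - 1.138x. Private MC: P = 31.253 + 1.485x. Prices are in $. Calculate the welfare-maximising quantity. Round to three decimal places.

x* = 55.415

Social marginal cost = private MC + MEC = 31.868 + 2.692x.
Set SMC = demand: 31.868 + 2.692x = 244.107 - 1.138x → x* = 55.4149.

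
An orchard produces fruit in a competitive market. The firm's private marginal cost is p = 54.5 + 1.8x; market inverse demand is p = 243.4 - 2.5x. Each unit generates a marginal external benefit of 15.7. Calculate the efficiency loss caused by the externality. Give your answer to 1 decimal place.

DWL = 28.7

Market equilibrium (private): 54.5 + 1.8x = 243.4 - 2.5x → x_m = 43.9302.
Social marginal cost = private MC − MEB = 38.8 + 1.8x.
Set SMC = demand: 38.8 + 1.8x = 243.4 - 2.5x → x* = 47.5814.
Between x* and x_m the wedge demand − SMC runs linearly from 0 to MEB(x_m), so the loss is a triangle.
DWL = ½ × 3.6512 × 15.7000 = 28.6619.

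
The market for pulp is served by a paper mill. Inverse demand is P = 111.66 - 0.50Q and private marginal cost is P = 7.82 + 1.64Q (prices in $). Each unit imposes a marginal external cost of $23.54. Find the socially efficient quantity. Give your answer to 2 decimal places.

Social marginal cost = private MC + MEC = 31.36 + 1.64Q.
Set SMC = demand: 31.36 + 1.64Q = 111.66 - 0.50Q → Q* = 37.5234.

Q* = 37.52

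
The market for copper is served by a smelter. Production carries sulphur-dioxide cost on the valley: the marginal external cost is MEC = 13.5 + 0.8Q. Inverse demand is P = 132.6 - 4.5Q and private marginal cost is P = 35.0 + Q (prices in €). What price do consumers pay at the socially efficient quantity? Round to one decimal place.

P = €72.5

Social marginal cost = private MC + MEC = 48.5 + 1.8Q.
Set SMC = demand: 48.5 + 1.8Q = 132.6 - 4.5Q → Q* = 13.3492.
Consumer price on the demand curve at Q*: 132.6 − 4.5×13.3492 = 72.5286.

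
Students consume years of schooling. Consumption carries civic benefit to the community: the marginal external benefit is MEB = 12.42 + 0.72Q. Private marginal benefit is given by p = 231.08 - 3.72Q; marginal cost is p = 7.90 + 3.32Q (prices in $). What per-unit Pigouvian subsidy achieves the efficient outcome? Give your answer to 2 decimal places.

Social marginal benefit = demand + MEB = 243.50 - 3.00Q.
Set SMB = MC: 243.50 - 3.00Q = 7.90 + 3.32Q → Q* = 37.2785.
The Pigouvian subsidy equals MEB at Q*: 12.42 + 0.72×37.2785 = 39.2605.

subsidy = $39.26 per unit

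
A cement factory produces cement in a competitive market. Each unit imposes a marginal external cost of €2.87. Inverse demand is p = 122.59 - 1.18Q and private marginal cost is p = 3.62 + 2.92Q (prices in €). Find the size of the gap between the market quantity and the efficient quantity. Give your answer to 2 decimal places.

0.70 units

Market equilibrium (private): 3.62 + 2.92Q = 122.59 - 1.18Q → Q_m = 29.0171.
Social marginal cost = private MC + MEC = 6.49 + 2.92Q.
Set SMC = demand: 6.49 + 2.92Q = 122.59 - 1.18Q → Q* = 28.3171.
Gap = |29.0171 − 28.3171| = 0.7000.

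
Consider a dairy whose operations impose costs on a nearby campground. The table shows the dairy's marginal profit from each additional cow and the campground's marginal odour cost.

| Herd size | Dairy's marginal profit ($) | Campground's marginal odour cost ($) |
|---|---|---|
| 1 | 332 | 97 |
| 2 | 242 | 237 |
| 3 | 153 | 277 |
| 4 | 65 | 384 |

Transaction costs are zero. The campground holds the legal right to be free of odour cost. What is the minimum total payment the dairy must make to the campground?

$334

Efficient level: marginal profit ≥ marginal odour cost through level 2, so k* = 2.
With the campground holding the right, the dairy must at least compensate total damage at k*: 97 + 237 = 334.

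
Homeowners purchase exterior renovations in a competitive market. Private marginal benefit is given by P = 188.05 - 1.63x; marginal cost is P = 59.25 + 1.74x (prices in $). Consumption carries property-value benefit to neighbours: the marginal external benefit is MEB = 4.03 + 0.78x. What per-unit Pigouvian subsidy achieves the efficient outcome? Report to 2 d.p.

subsidy = $44.03 per unit

Social marginal benefit = demand + MEB = 192.08 - 0.85x.
Set SMB = MC: 192.08 - 0.85x = 59.25 + 1.74x → x* = 51.2857.
The Pigouvian subsidy equals MEB at x*: 4.03 + 0.78×51.2857 = 44.0328.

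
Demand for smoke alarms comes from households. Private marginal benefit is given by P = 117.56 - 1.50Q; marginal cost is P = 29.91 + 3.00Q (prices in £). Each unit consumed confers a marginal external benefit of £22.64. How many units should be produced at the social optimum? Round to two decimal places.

Social marginal benefit = demand + MEB = 140.20 - 1.50Q.
Set SMB = MC: 140.20 - 1.50Q = 29.91 + 3.00Q → Q* = 24.5089.

Q* = 24.51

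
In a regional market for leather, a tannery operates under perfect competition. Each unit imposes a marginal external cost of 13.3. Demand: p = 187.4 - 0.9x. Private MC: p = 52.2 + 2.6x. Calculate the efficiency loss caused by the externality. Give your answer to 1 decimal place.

DWL = 25.3

Market equilibrium (private): 52.2 + 2.6x = 187.4 - 0.9x → x_m = 38.6286.
Social marginal cost = private MC + MEC = 65.5 + 2.6x.
Set SMC = demand: 65.5 + 2.6x = 187.4 - 0.9x → x* = 34.8286.
The welfare-loss triangle has base |x_m − x*| and height MEC(x_m) (the vertical gap between SMC and demand is zero at x* and MEC at x_m).
DWL = ½ × 3.8000 × 13.3000 = 25.2700.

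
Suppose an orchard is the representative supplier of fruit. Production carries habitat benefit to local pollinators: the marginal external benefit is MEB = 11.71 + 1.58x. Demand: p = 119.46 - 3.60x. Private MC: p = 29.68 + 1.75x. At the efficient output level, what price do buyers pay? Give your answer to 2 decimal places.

P = 22.55

Social marginal cost = private MC − MEB = 17.97 + 0.17x.
Set SMC = demand: 17.97 + 0.17x = 119.46 - 3.60x → x* = 26.9204.
Consumer price on the demand curve at x*: 119.46 − 3.60×26.9204 = 22.5466.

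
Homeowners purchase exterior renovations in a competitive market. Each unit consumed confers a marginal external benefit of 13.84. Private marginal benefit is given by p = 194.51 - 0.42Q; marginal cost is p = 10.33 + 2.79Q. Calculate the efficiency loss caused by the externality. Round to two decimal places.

DWL = 29.84

Market equilibrium (private): 10.33 + 2.79Q = 194.51 - 0.42Q → Q_m = 57.3769.
Social marginal benefit = demand + MEB = 208.35 - 0.42Q.
Set SMB = MC: 208.35 - 0.42Q = 10.33 + 2.79Q → Q* = 61.6885.
The welfare-loss triangle has base |Q_m − Q*| and height MEB(Q_m) (the vertical gap between SMB and MC is zero at Q* and MEB at Q_m).
DWL = ½ × 4.3116 × 13.8400 = 29.8363.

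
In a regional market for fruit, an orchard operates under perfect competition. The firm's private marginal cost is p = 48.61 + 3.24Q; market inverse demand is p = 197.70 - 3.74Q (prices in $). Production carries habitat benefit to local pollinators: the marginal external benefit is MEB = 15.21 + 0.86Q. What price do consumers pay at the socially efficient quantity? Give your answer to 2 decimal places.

P = $97.29

Social marginal cost = private MC − MEB = 33.40 + 2.38Q.
Set SMC = demand: 33.40 + 2.38Q = 197.70 - 3.74Q → Q* = 26.8464.
Consumer price on the demand curve at Q*: 197.70 − 3.74×26.8464 = 97.2945.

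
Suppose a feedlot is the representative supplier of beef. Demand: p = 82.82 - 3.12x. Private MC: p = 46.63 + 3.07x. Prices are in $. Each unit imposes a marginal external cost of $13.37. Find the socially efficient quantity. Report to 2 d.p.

x* = 3.69

Social marginal cost = private MC + MEC = 60.00 + 3.07x.
Set SMC = demand: 60.00 + 3.07x = 82.82 - 3.12x → x* = 3.6866.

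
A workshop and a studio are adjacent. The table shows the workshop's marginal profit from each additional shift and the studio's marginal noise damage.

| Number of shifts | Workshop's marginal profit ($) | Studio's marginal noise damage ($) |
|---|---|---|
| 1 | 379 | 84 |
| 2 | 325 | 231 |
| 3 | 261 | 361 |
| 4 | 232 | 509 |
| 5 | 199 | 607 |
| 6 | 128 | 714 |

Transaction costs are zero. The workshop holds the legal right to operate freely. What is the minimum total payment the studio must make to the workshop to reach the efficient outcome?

$820

Left alone the workshop would choose level 6 (marginal profit stays positive).
Efficient level: k* = 2 (marginal profit ≥ marginal noise damage through 2).
The studio must at least cover the workshop's forgone profit from cutting 6→2: 261 + 232 + 199 + 128 = 820.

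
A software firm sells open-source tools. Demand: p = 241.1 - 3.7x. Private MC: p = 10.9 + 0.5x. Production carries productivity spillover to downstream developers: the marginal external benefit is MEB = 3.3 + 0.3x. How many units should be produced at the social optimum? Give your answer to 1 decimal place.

Social marginal cost = private MC − MEB = 7.6 + 0.2x.
Set SMC = demand: 7.6 + 0.2x = 241.1 - 3.7x → x* = 59.8718.

x* = 59.9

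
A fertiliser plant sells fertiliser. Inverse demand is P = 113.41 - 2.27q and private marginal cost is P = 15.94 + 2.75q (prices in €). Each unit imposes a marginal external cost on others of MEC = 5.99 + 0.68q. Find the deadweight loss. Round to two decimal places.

DWL = €32.31

Market equilibrium (private): 15.94 + 2.75q = 113.41 - 2.27q → q_m = 19.4163.
Social marginal cost = private MC + MEC = 21.93 + 3.43q.
Set SMC = demand: 21.93 + 3.43q = 113.41 - 2.27q → q* = 16.0491.
The loss is the area between SMC and demand from q* to q_m; with linear curves that's a triangle of height MEC(q_m).
DWL = ½ × 3.3672 × 19.1931 = 32.3135.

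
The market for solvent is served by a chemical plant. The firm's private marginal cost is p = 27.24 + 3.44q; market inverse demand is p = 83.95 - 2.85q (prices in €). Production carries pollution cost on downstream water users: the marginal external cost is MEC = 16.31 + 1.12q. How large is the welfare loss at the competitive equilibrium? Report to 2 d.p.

DWL = €47.06

Market equilibrium (private): 27.24 + 3.44q = 83.95 - 2.85q → q_m = 9.0159.
Social marginal cost = private MC + MEC = 43.55 + 4.56q.
Set SMC = demand: 43.55 + 4.56q = 83.95 - 2.85q → q* = 5.4521.
The loss is the area between SMC and demand from q* to q_m; with linear curves that's a triangle of height MEC(q_m).
DWL = ½ × 3.5638 × 26.4078 = 47.0561.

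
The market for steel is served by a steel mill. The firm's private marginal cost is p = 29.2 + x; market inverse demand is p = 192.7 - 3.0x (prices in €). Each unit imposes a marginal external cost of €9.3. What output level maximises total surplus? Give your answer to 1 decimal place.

x* = 38.6

Social marginal cost = private MC + MEC = 38.5 + x.
Set SMC = demand: 38.5 + x = 192.7 - 3.0x → x* = 38.5500.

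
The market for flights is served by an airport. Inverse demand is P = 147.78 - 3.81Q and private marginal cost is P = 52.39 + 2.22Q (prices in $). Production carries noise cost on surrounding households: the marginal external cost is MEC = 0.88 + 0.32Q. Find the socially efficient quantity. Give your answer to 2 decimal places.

Social marginal cost = private MC + MEC = 53.27 + 2.54Q.
Set SMC = demand: 53.27 + 2.54Q = 147.78 - 3.81Q → Q* = 14.8835.

Q* = 14.88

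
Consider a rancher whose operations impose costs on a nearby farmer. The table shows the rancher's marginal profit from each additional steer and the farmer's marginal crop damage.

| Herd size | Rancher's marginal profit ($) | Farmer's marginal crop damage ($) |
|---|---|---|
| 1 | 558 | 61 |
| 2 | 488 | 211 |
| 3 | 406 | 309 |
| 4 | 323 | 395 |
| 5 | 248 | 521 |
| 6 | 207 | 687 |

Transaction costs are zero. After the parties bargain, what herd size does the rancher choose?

Bargaining reaches the level where marginal profit last exceeds marginal crop damage.
That holds through level 3 (406 ≥ 309) but not at 4 (323 < 395).

3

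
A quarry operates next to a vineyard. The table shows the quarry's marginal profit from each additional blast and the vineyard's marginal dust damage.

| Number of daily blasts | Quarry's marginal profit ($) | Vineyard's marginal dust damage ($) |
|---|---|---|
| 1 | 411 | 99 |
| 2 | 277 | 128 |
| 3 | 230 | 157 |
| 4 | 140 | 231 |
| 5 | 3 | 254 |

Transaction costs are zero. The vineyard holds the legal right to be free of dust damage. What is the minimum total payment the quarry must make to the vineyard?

Efficient level: marginal profit ≥ marginal dust damage through level 3, so k* = 3.
With the vineyard holding the right, the quarry must at least compensate total damage at k*: 99 + 128 + 157 = 384.

$384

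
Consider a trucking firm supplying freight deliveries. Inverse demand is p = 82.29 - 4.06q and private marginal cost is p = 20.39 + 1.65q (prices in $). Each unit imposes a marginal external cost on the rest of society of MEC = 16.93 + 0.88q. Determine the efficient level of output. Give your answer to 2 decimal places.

Social marginal cost = private MC + MEC = 37.32 + 2.53q.
Set SMC = demand: 37.32 + 2.53q = 82.29 - 4.06q → q* = 6.8240.

q* = 6.82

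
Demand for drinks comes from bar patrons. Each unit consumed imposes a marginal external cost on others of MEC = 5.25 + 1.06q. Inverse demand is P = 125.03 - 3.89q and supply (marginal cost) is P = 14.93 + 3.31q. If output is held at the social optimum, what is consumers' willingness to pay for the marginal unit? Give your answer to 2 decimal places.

Social marginal benefit = demand − MEC = 119.78 - 4.95q.
Set SMB = MC: 119.78 - 4.95q = 14.93 + 3.31q → q* = 12.6937.
Consumer price on the demand curve at q*: 125.03 − 3.89×12.6937 = 75.6515.

P = 75.65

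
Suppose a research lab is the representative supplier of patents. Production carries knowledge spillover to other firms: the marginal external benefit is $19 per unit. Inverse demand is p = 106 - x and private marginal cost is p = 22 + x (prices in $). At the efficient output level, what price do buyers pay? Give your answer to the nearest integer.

Social marginal cost = private MC − MEB = 3 + x.
Set SMC = demand: 3 + x = 106 - x → x* = 51.5000.
Consumer price on the demand curve at x*: 106 − 1×51.5000 = 54.5000.

P = $55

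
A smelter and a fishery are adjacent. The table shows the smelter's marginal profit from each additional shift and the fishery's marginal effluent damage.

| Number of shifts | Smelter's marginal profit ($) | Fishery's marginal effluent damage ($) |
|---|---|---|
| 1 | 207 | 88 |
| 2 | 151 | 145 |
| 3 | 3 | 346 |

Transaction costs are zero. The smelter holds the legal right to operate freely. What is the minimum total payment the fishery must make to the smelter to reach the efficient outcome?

Left alone the smelter would choose level 3 (marginal profit stays positive).
Efficient level: k* = 2 (marginal profit ≥ marginal effluent damage through 2).
The fishery must at least cover the smelter's forgone profit from cutting 3→2: 3 = 3.

$3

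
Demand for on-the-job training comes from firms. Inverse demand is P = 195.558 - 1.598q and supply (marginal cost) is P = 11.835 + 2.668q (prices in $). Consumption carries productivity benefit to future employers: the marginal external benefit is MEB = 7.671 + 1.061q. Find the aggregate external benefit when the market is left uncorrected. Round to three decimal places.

$1314.310

Market equilibrium (private): 11.835 + 2.668q = 195.558 - 1.598q → q_m = 43.0668.
Total external benefit = ∫₀^{q_m} (7.671 + 1.061q) dq = 7.671×43.0668 + ½×1.061×43.0668² = 1314.3099.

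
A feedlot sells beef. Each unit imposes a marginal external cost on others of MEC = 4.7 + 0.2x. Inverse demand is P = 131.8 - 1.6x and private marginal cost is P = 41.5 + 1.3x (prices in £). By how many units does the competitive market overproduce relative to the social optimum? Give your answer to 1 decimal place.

3.5 units

Market equilibrium (private): 41.5 + 1.3x = 131.8 - 1.6x → x_m = 31.1379.
Social marginal cost = private MC + MEC = 46.2 + 1.5x.
Set SMC = demand: 46.2 + 1.5x = 131.8 - 1.6x → x* = 27.6129.
Gap = |31.1379 − 27.6129| = 3.5250.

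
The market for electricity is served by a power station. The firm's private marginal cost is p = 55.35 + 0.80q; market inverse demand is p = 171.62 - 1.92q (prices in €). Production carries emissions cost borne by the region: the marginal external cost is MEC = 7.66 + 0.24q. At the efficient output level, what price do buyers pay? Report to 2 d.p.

Social marginal cost = private MC + MEC = 63.01 + 1.04q.
Set SMC = demand: 63.01 + 1.04q = 171.62 - 1.92q → q* = 36.6926.
Consumer price on the demand curve at q*: 171.62 − 1.92×36.6926 = 101.1702.

P = €101.17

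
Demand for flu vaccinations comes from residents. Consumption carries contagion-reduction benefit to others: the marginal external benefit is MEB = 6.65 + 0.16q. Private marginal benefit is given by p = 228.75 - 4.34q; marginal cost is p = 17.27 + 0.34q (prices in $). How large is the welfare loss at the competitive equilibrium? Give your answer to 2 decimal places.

DWL = $21.31

Market equilibrium (private): 17.27 + 0.34q = 228.75 - 4.34q → q_m = 45.1880.
Social marginal benefit = demand + MEB = 235.40 - 4.18q.
Set SMB = MC: 235.40 - 4.18q = 17.27 + 0.34q → q* = 48.2588.
Between q* and q_m the wedge SMB − MC runs linearly from 0 to MEB(q_m), so the loss is a triangle.
DWL = ½ × 3.0708 × 13.8801 = 21.3115.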